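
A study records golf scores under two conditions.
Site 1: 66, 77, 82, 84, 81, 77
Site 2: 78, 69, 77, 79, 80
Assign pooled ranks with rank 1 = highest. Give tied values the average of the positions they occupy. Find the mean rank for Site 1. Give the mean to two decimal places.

Sorted (descending): 84, 82, 81, 80, 79, 78, 77, 77, 77, 69, 66
The 3 values of 77 occupy positions 7–9 → average rank 8.
Site 1 values → pooled ranks: 66→11, 77→8, 82→2, 84→1, 81→3, 77→8
Mean rank = (11 + 8 + 2 + 1 + 3 + 8) / 6 = 5.50

5.50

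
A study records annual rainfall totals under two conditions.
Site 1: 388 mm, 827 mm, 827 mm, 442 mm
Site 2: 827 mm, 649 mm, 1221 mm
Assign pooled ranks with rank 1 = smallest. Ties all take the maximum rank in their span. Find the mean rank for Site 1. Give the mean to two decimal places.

3.75

Sorted (ascending): 388, 442, 649, 827, 827, 827, 1221
The 3 values of 827 occupy positions 4–6 → each gets rank 6.
Site 1 values → pooled ranks: 388→1, 827→6, 827→6, 442→2
Mean rank = (1 + 6 + 6 + 2) / 4 = 3.75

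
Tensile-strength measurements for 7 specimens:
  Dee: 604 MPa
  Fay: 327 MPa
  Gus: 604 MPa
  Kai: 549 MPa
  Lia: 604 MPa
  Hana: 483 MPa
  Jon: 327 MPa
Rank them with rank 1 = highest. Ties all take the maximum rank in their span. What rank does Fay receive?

Sorted (descending): 604, 604, 604, 549, 483, 327, 327
The 3 values of 604 occupy positions 1–3 → each gets rank 3.
The 2 values of 327 occupy positions 6–7 → each gets rank 7.
Fay has value 327 MPa → rank 7.

7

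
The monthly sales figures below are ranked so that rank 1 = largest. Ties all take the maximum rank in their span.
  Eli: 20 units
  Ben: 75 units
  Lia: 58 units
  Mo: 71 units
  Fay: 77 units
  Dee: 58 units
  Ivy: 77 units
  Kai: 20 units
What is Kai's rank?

8

Sorted (descending): 77, 77, 75, 71, 58, 58, 20, 20
The 2 values of 77 occupy positions 1–2 → each gets rank 2.
The 2 values of 58 occupy positions 5–6 → each gets rank 6.
The 2 values of 20 occupy positions 7–8 → each gets rank 8.
Kai has value 20 units → rank 8.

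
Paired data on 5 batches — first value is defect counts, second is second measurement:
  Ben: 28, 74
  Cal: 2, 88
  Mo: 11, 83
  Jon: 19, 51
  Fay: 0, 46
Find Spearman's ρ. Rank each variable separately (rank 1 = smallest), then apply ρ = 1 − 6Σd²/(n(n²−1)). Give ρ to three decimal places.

Ranks of variable 1: 5, 2, 3, 4, 1
Ranks of variable 2: 3, 5, 4, 2, 1
d = r₁ − r₂: 2, -3, -1, 2, 0
d²: 4, 9, 1, 4, 0; Σd² = 18
ρ = 1 − 6·18/(5·24) = 1 − 108/120 = 0.100

0.100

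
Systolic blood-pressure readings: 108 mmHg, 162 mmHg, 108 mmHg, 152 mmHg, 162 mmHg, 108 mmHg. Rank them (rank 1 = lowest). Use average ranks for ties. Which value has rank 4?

Sorted (ascending): 108, 108, 108, 152, 162, 162
The 3 values of 108 occupy positions 1–3 → average rank 2.
The 2 values of 162 occupy positions 5–6 → average rank (5+6)/2 = 5.5.
Rank 4 → value 152.

152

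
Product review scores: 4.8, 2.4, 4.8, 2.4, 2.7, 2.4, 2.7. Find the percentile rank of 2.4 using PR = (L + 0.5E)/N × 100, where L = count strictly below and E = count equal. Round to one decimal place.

21.4

N = 7.
Strictly below 2.4: 0. Equal to 2.4: 3.
PR = (0 + 0.5·3)/7 × 100 = 21.4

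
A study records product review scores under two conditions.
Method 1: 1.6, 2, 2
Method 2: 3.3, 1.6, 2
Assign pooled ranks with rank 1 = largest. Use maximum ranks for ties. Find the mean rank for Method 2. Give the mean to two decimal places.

Sorted (descending): 3.3, 2, 2, 2, 1.6, 1.6
The 3 values of 2 occupy positions 2–4 → each gets rank 4.
The 2 values of 1.6 occupy positions 5–6 → each gets rank 6.
Method 2 values → pooled ranks: 3.3→1, 1.6→6, 2→4
Mean rank = (1 + 6 + 4) / 3 = 3.67

3.67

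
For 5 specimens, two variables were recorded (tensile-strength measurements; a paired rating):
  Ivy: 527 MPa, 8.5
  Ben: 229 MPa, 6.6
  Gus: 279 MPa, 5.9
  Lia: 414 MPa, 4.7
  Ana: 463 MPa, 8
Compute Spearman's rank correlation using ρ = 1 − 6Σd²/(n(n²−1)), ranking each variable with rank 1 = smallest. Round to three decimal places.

Ranks of variable 1: 5, 1, 2, 3, 4
Ranks of variable 2: 5, 3, 2, 1, 4
d = r₁ − r₂: 0, -2, 0, 2, 0
d²: 0, 4, 0, 4, 0; Σd² = 8
ρ = 1 − 6·8/(5·24) = 1 − 48/120 = 0.600

0.600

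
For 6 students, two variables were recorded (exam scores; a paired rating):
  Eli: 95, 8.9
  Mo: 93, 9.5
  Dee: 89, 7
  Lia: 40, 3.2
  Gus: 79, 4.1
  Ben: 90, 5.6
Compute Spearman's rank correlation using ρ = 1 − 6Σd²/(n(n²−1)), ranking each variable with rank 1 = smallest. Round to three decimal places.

0.886

Ranks of variable 1: 6, 5, 3, 1, 2, 4
Ranks of variable 2: 5, 6, 4, 1, 2, 3
d = r₁ − r₂: 1, -1, -1, 0, 0, 1
d²: 1, 1, 1, 0, 0, 1; Σd² = 4
ρ = 1 − 6·4/(6·35) = 1 − 24/210 = 0.886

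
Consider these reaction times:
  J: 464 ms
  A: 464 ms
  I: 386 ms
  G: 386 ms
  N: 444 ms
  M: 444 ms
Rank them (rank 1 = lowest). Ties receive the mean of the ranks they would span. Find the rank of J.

5.5

Sorted (ascending): 386, 386, 444, 444, 464, 464
The 2 values of 386 occupy positions 1–2 → average rank (1+2)/2 = 1.5.
The 2 values of 444 occupy positions 3–4 → average rank (3+4)/2 = 3.5.
The 2 values of 464 occupy positions 5–6 → average rank (5+6)/2 = 5.5.
J has value 464 ms → rank 5.5.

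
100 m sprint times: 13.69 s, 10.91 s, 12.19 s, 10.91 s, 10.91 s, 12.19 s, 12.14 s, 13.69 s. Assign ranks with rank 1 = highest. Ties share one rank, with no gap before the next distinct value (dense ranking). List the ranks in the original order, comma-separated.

1, 4, 2, 4, 4, 2, 3, 1

Sorted (descending): 13.69, 13.69, 12.19, 12.19, 12.14, 10.91, 10.91, 10.91
The 2 values of 13.69 share dense rank 1.
The 2 values of 12.19 share dense rank 2.
The 3 values of 10.91 share dense rank 4.
Remaining distinct values take the next consecutive integers.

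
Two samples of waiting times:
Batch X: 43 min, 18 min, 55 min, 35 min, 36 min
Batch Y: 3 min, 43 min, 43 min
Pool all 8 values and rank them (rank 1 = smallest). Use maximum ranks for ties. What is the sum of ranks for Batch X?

Sorted (ascending): 3, 18, 35, 36, 43, 43, 43, 55
The 3 values of 43 occupy positions 5–7 → each gets rank 7.
Batch X values → pooled ranks: 43→7, 18→2, 55→8, 35→3, 36→4
Rank sum = 7 + 2 + 8 + 3 + 4 = 24

24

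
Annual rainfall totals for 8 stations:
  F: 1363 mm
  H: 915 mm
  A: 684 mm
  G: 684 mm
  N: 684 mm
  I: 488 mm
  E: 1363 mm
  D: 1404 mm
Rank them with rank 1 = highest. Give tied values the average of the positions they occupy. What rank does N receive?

Sorted (descending): 1404, 1363, 1363, 915, 684, 684, 684, 488
The 2 values of 1363 occupy positions 2–3 → average rank (2+3)/2 = 2.5.
The 3 values of 684 occupy positions 5–7 → average rank 6.
N has value 684 mm → rank 6.

6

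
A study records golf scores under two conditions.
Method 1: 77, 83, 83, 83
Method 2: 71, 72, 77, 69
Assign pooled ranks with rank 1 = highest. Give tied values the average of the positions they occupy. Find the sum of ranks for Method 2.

Sorted (descending): 83, 83, 83, 77, 77, 72, 71, 69
The 3 values of 83 occupy positions 1–3 → average rank 2.
The 2 values of 77 occupy positions 4–5 → average rank (4+5)/2 = 4.5.
Method 2 values → pooled ranks: 71→7, 72→6, 77→4.5, 69→8
Rank sum = 7 + 6 + 4.5 + 8 = 25.5

25.5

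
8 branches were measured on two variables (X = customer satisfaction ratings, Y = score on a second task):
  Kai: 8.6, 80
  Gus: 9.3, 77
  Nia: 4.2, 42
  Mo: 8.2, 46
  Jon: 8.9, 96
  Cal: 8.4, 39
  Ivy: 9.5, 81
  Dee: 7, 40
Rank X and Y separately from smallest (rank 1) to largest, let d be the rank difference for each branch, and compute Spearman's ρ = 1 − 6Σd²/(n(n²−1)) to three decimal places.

0.714

Ranks of variable 1: 5, 7, 1, 3, 6, 4, 8, 2
Ranks of variable 2: 6, 5, 3, 4, 8, 1, 7, 2
d = r₁ − r₂: -1, 2, -2, -1, -2, 3, 1, 0
d²: 1, 4, 4, 1, 4, 9, 1, 0; Σd² = 24
ρ = 1 − 6·24/(8·63) = 1 − 144/504 = 0.714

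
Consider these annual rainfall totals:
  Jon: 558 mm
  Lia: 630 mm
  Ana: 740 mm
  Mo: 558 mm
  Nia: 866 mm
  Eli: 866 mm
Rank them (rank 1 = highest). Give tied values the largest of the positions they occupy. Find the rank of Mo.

6

Sorted (descending): 866, 866, 740, 630, 558, 558
The 2 values of 866 occupy positions 1–2 → each gets rank 2.
The 2 values of 558 occupy positions 5–6 → each gets rank 6.
Mo has value 558 mm → rank 6.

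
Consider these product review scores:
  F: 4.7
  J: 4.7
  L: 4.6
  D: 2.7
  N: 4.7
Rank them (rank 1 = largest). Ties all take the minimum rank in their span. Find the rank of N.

Sorted (descending): 4.7, 4.7, 4.7, 4.6, 2.7
The 3 values of 4.7 occupy positions 1–3 → each gets rank 1.
N has value 4.7 → rank 1.

1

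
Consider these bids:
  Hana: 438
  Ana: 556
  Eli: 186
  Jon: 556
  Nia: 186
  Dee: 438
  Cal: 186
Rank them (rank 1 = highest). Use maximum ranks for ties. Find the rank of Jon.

2

Sorted (descending): 556, 556, 438, 438, 186, 186, 186
The 2 values of 556 occupy positions 1–2 → each gets rank 2.
The 2 values of 438 occupy positions 3–4 → each gets rank 4.
The 3 values of 186 occupy positions 5–7 → each gets rank 7.
Jon has value 556 → rank 2.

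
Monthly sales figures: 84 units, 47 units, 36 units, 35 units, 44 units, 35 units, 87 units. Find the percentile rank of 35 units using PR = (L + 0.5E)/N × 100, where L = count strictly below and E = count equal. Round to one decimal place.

N = 7.
Strictly below 35: 0. Equal to 35: 2.
PR = (0 + 0.5·2)/7 × 100 = 14.3

14.3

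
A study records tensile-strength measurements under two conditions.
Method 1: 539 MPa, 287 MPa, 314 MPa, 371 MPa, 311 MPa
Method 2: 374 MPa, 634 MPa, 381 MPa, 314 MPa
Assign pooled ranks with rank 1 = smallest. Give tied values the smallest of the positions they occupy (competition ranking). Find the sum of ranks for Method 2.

25

Sorted (ascending): 287, 311, 314, 314, 371, 374, 381, 539, 634
The 2 values of 314 occupy positions 3–4 → each gets rank 3.
Method 2 values → pooled ranks: 374→6, 634→9, 381→7, 314→3
Rank sum = 6 + 9 + 7 + 3 = 25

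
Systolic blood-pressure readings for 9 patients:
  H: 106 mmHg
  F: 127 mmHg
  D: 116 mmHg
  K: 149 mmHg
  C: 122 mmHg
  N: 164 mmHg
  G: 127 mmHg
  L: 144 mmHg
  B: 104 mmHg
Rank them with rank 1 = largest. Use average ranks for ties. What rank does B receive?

Sorted (descending): 164, 149, 144, 127, 127, 122, 116, 106, 104
The 2 values of 127 occupy positions 4–5 → average rank (4+5)/2 = 4.5.
B has value 104 mmHg → rank 9.

9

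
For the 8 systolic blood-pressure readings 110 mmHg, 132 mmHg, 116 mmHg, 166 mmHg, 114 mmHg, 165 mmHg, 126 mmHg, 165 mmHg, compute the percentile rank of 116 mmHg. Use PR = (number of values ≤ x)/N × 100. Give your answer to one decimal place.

37.5

N = 8.
Strictly below 116: 2. Equal to 116: 1.
PR = 3/8 × 100 = 37.5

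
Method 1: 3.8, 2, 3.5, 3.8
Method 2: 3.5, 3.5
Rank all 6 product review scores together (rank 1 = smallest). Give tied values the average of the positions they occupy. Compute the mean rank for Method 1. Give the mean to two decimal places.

3.75

Sorted (ascending): 2, 3.5, 3.5, 3.5, 3.8, 3.8
The 3 values of 3.5 occupy positions 2–4 → average rank 3.
The 2 values of 3.8 occupy positions 5–6 → average rank (5+6)/2 = 5.5.
Method 1 values → pooled ranks: 3.8→5.5, 2→1, 3.5→3, 3.8→5.5
Mean rank = (5.5 + 1 + 3 + 5.5) / 4 = 3.75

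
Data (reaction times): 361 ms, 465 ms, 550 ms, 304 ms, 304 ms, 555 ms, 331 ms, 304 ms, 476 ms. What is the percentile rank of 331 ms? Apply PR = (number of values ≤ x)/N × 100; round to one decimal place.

44.4

N = 9.
Strictly below 331: 3. Equal to 331: 1.
PR = 4/9 × 100 = 44.4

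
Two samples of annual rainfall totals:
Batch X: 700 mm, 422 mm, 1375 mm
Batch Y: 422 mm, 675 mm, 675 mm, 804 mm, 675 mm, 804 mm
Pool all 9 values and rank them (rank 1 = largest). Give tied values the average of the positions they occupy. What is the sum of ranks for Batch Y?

Sorted (descending): 1375, 804, 804, 700, 675, 675, 675, 422, 422
The 2 values of 804 occupy positions 2–3 → average rank (2+3)/2 = 2.5.
The 3 values of 675 occupy positions 5–7 → average rank 6.
The 2 values of 422 occupy positions 8–9 → average rank (8+9)/2 = 8.5.
Batch Y values → pooled ranks: 422→8.5, 675→6, 675→6, 804→2.5, 675→6, 804→2.5
Rank sum = 8.5 + 6 + 6 + 2.5 + 6 + 2.5 = 31.5

31.5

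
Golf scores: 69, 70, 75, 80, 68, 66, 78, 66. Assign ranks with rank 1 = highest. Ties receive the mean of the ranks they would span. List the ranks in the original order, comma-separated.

5, 4, 3, 1, 6, 7.5, 2, 7.5

Sorted (descending): 80, 78, 75, 70, 69, 68, 66, 66
The 2 values of 66 occupy positions 7–8 → average rank (7+8)/2 = 7.5.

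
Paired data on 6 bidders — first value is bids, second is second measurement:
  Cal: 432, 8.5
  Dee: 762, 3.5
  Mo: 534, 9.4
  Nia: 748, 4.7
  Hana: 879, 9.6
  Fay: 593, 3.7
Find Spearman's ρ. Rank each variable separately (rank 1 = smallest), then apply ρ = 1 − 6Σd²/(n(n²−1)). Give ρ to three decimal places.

-0.029

Ranks of variable 1: 1, 5, 2, 4, 6, 3
Ranks of variable 2: 4, 1, 5, 3, 6, 2
d = r₁ − r₂: -3, 4, -3, 1, 0, 1
d²: 9, 16, 9, 1, 0, 1; Σd² = 36
ρ = 1 − 6·36/(6·35) = 1 − 216/210 = -0.029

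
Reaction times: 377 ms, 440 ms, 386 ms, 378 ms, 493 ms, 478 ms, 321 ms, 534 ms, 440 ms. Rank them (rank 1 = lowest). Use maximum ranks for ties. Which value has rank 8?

493

Sorted (ascending): 321, 377, 378, 386, 440, 440, 478, 493, 534
The 2 values of 440 occupy positions 5–6 → each gets rank 6.
Rank 8 → value 493.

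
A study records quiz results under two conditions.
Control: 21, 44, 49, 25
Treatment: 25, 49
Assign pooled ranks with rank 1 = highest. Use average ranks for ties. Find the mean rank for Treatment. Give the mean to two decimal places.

Sorted (descending): 49, 49, 44, 25, 25, 21
The 2 values of 49 occupy positions 1–2 → average rank (1+2)/2 = 1.5.
The 2 values of 25 occupy positions 4–5 → average rank (4+5)/2 = 4.5.
Treatment values → pooled ranks: 25→4.5, 49→1.5
Mean rank = (4.5 + 1.5) / 2 = 3.00

3.00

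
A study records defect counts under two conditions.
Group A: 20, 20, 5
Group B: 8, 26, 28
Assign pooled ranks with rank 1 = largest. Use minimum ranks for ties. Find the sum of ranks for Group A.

12

Sorted (descending): 28, 26, 20, 20, 8, 5
The 2 values of 20 occupy positions 3–4 → each gets rank 3.
Group A values → pooled ranks: 20→3, 20→3, 5→6
Rank sum = 3 + 3 + 6 = 12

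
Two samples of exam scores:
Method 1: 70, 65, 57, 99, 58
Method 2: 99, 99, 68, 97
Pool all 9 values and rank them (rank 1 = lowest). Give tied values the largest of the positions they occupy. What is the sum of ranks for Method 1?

20

Sorted (ascending): 57, 58, 65, 68, 70, 97, 99, 99, 99
The 3 values of 99 occupy positions 7–9 → each gets rank 9.
Method 1 values → pooled ranks: 70→5, 65→3, 57→1, 99→9, 58→2
Rank sum = 5 + 3 + 1 + 9 + 2 = 20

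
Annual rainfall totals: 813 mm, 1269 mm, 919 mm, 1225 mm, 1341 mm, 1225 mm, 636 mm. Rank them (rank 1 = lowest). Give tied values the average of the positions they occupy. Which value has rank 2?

Sorted (ascending): 636, 813, 919, 1225, 1225, 1269, 1341
The 2 values of 1225 occupy positions 4–5 → average rank (4+5)/2 = 4.5.
Rank 2 → value 813.

813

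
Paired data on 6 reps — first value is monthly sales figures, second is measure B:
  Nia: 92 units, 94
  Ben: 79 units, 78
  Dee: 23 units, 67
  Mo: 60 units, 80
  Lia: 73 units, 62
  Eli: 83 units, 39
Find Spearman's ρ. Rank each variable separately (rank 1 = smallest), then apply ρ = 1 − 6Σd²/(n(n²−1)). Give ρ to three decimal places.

Ranks of variable 1: 6, 4, 1, 2, 3, 5
Ranks of variable 2: 6, 4, 3, 5, 2, 1
d = r₁ − r₂: 0, 0, -2, -3, 1, 4
d²: 0, 0, 4, 9, 1, 16; Σd² = 30
ρ = 1 − 6·30/(6·35) = 1 − 180/210 = 0.143

0.143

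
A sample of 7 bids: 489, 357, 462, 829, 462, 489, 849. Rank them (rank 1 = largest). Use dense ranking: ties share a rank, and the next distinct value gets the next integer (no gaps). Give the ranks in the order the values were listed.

Sorted (descending): 849, 829, 489, 489, 462, 462, 357
The 2 values of 489 share dense rank 3.
The 2 values of 462 share dense rank 4.
Remaining distinct values take the next consecutive integers.

3, 5, 4, 2, 4, 3, 1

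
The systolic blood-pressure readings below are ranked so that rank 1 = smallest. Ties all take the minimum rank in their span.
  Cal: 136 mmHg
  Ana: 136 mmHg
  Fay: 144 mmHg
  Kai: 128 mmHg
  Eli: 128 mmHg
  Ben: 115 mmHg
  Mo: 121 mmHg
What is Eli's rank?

3

Sorted (ascending): 115, 121, 128, 128, 136, 136, 144
The 2 values of 128 occupy positions 3–4 → each gets rank 3.
The 2 values of 136 occupy positions 5–6 → each gets rank 5.
Eli has value 128 mmHg → rank 3.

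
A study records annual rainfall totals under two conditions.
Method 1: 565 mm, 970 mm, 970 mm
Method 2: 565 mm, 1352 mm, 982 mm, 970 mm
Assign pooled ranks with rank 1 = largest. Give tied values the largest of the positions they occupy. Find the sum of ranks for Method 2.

Sorted (descending): 1352, 982, 970, 970, 970, 565, 565
The 3 values of 970 occupy positions 3–5 → each gets rank 5.
The 2 values of 565 occupy positions 6–7 → each gets rank 7.
Method 2 values → pooled ranks: 565→7, 1352→1, 982→2, 970→5
Rank sum = 7 + 1 + 2 + 5 = 15

15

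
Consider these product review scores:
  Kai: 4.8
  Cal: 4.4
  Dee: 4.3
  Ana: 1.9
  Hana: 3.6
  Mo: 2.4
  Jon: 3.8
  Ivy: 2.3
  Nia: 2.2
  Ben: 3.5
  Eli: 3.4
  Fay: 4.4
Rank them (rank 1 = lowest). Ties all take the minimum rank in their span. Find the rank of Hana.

Sorted (ascending): 1.9, 2.2, 2.3, 2.4, 3.4, 3.5, 3.6, 3.8, 4.3, 4.4, 4.4, 4.8
The 2 values of 4.4 occupy positions 10–11 → each gets rank 10.
Hana has value 3.6 → rank 7.

7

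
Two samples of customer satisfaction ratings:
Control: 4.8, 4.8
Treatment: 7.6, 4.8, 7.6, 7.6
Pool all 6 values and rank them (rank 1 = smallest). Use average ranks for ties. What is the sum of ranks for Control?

4

Sorted (ascending): 4.8, 4.8, 4.8, 7.6, 7.6, 7.6
The 3 values of 4.8 occupy positions 1–3 → average rank 2.
The 3 values of 7.6 occupy positions 4–6 → average rank 5.
Control values → pooled ranks: 4.8→2, 4.8→2
Rank sum = 2 + 2 = 4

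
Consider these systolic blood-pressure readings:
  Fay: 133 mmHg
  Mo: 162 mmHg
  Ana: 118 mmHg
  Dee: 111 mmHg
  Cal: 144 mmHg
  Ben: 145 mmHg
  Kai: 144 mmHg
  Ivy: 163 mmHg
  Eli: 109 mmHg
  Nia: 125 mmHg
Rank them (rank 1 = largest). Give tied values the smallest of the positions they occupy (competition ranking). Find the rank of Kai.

Sorted (descending): 163, 162, 145, 144, 144, 133, 125, 118, 111, 109
The 2 values of 144 occupy positions 4–5 → each gets rank 4.
Kai has value 144 mmHg → rank 4.

4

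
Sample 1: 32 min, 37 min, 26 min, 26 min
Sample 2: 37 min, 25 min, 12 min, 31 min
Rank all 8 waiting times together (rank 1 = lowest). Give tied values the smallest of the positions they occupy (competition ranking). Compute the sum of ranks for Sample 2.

Sorted (ascending): 12, 25, 26, 26, 31, 32, 37, 37
The 2 values of 26 occupy positions 3–4 → each gets rank 3.
The 2 values of 37 occupy positions 7–8 → each gets rank 7.
Sample 2 values → pooled ranks: 37→7, 25→2, 12→1, 31→5
Rank sum = 7 + 2 + 1 + 5 = 15

15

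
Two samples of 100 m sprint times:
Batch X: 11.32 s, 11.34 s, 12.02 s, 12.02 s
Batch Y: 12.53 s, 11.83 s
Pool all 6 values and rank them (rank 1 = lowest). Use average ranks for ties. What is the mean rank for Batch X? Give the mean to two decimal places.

3.00

Sorted (ascending): 11.32, 11.34, 11.83, 12.02, 12.02, 12.53
The 2 values of 12.02 occupy positions 4–5 → average rank (4+5)/2 = 4.5.
Batch X values → pooled ranks: 11.32→1, 11.34→2, 12.02→4.5, 12.02→4.5
Mean rank = (1 + 2 + 4.5 + 4.5) / 4 = 3.00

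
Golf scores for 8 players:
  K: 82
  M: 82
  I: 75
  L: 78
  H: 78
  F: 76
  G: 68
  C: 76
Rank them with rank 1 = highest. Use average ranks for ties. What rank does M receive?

Sorted (descending): 82, 82, 78, 78, 76, 76, 75, 68
The 2 values of 82 occupy positions 1–2 → average rank (1+2)/2 = 1.5.
The 2 values of 78 occupy positions 3–4 → average rank (3+4)/2 = 3.5.
The 2 values of 76 occupy positions 5–6 → average rank (5+6)/2 = 5.5.
M has value 82 → rank 1.5.

1.5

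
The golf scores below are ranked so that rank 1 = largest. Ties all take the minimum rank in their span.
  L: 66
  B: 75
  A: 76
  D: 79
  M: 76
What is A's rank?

Sorted (descending): 79, 76, 76, 75, 66
The 2 values of 76 occupy positions 2–3 → each gets rank 2.
A has value 76 → rank 2.

2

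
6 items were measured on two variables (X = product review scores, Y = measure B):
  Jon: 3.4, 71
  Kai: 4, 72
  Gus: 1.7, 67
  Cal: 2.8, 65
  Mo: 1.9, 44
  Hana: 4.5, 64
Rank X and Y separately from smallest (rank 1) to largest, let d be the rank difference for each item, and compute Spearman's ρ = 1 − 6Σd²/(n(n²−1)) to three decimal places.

Ranks of variable 1: 4, 5, 1, 3, 2, 6
Ranks of variable 2: 5, 6, 4, 3, 1, 2
d = r₁ − r₂: -1, -1, -3, 0, 1, 4
d²: 1, 1, 9, 0, 1, 16; Σd² = 28
ρ = 1 − 6·28/(6·35) = 1 − 168/210 = 0.200

0.200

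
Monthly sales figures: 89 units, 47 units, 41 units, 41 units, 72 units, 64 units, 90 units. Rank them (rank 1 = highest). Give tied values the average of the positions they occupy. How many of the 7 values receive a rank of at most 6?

Sorted (descending): 90, 89, 72, 64, 47, 41, 41
The 2 values of 41 occupy positions 6–7 → average rank (6+7)/2 = 6.5.
Ranks ≤ 6: {1, 2, 3, 4, 5} → 5 values.

5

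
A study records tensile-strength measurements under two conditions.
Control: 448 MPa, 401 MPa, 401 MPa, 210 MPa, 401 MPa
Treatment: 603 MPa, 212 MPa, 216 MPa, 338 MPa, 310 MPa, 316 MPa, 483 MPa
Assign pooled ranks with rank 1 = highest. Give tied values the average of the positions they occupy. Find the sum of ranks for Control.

30

Sorted (descending): 603, 483, 448, 401, 401, 401, 338, 316, 310, 216, 212, 210
The 3 values of 401 occupy positions 4–6 → average rank 5.
Control values → pooled ranks: 448→3, 401→5, 401→5, 210→12, 401→5
Rank sum = 3 + 5 + 5 + 12 + 5 = 30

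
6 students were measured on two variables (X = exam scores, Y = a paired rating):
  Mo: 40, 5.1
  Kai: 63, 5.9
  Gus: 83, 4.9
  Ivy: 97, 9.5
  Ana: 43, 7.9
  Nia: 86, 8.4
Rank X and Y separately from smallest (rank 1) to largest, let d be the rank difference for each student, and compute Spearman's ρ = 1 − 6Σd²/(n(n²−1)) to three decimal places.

Ranks of variable 1: 1, 3, 4, 6, 2, 5
Ranks of variable 2: 2, 3, 1, 6, 4, 5
d = r₁ − r₂: -1, 0, 3, 0, -2, 0
d²: 1, 0, 9, 0, 4, 0; Σd² = 14
ρ = 1 − 6·14/(6·35) = 1 − 84/210 = 0.600

0.600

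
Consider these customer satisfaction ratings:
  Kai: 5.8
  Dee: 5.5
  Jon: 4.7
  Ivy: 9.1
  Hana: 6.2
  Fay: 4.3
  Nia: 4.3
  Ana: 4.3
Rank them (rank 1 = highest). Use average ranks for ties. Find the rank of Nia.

7

Sorted (descending): 9.1, 6.2, 5.8, 5.5, 4.7, 4.3, 4.3, 4.3
The 3 values of 4.3 occupy positions 6–8 → average rank 7.
Nia has value 4.3 → rank 7.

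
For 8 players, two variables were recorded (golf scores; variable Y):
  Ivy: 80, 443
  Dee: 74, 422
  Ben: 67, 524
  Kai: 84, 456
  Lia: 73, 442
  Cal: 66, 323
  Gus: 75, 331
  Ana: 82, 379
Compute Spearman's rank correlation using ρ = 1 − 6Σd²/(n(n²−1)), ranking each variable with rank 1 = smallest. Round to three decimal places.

0.214

Ranks of variable 1: 6, 4, 2, 8, 3, 1, 5, 7
Ranks of variable 2: 6, 4, 8, 7, 5, 1, 2, 3
d = r₁ − r₂: 0, 0, -6, 1, -2, 0, 3, 4
d²: 0, 0, 36, 1, 4, 0, 9, 16; Σd² = 66
ρ = 1 − 6·66/(8·63) = 1 − 396/504 = 0.214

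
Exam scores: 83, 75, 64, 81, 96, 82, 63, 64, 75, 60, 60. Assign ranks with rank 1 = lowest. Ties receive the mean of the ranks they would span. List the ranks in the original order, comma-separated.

10, 6.5, 4.5, 8, 11, 9, 3, 4.5, 6.5, 1.5, 1.5

Sorted (ascending): 60, 60, 63, 64, 64, 75, 75, 81, 82, 83, 96
The 2 values of 60 occupy positions 1–2 → average rank (1+2)/2 = 1.5.
The 2 values of 64 occupy positions 4–5 → average rank (4+5)/2 = 4.5.
The 2 values of 75 occupy positions 6–7 → average rank (6+7)/2 = 6.5.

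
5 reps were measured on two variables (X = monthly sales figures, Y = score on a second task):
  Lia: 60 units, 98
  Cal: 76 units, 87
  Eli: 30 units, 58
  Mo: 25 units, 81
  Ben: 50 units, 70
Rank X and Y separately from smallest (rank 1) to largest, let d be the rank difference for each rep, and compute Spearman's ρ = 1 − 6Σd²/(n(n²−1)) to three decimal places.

Ranks of variable 1: 4, 5, 2, 1, 3
Ranks of variable 2: 5, 4, 1, 3, 2
d = r₁ − r₂: -1, 1, 1, -2, 1
d²: 1, 1, 1, 4, 1; Σd² = 8
ρ = 1 − 6·8/(5·24) = 1 − 48/120 = 0.600

0.600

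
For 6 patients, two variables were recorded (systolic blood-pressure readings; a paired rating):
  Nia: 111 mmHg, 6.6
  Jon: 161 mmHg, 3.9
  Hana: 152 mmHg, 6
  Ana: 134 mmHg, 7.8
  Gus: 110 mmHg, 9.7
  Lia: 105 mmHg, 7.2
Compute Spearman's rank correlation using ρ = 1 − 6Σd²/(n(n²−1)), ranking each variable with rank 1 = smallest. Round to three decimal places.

Ranks of variable 1: 3, 6, 5, 4, 2, 1
Ranks of variable 2: 3, 1, 2, 5, 6, 4
d = r₁ − r₂: 0, 5, 3, -1, -4, -3
d²: 0, 25, 9, 1, 16, 9; Σd² = 60
ρ = 1 − 6·60/(6·35) = 1 − 360/210 = -0.714

-0.714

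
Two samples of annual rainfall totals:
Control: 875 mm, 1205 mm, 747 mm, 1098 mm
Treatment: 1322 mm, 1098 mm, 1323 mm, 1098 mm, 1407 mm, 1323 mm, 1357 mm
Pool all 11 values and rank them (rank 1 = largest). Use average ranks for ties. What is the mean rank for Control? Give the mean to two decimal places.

Sorted (descending): 1407, 1357, 1323, 1323, 1322, 1205, 1098, 1098, 1098, 875, 747
The 2 values of 1323 occupy positions 3–4 → average rank (3+4)/2 = 3.5.
The 3 values of 1098 occupy positions 7–9 → average rank 8.
Control values → pooled ranks: 875→10, 1205→6, 747→11, 1098→8
Mean rank = (10 + 6 + 11 + 8) / 4 = 8.75

8.75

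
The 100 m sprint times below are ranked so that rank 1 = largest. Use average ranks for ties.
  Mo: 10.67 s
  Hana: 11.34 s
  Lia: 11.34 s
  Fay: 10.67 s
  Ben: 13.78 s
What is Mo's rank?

Sorted (descending): 13.78, 11.34, 11.34, 10.67, 10.67
The 2 values of 11.34 occupy positions 2–3 → average rank (2+3)/2 = 2.5.
The 2 values of 10.67 occupy positions 4–5 → average rank (4+5)/2 = 4.5.
Mo has value 10.67 s → rank 4.5.

4.5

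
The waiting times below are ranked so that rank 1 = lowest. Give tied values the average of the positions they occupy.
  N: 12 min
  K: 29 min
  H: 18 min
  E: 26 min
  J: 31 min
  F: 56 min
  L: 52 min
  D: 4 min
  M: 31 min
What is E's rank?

4

Sorted (ascending): 4, 12, 18, 26, 29, 31, 31, 52, 56
The 2 values of 31 occupy positions 6–7 → average rank (6+7)/2 = 6.5.
E has value 26 min → rank 4.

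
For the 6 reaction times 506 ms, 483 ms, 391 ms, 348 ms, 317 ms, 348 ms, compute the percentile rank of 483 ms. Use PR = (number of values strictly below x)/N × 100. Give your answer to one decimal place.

N = 6.
Strictly below 483: 4. Equal to 483: 1.
PR = 4/6 × 100 = 66.7

66.7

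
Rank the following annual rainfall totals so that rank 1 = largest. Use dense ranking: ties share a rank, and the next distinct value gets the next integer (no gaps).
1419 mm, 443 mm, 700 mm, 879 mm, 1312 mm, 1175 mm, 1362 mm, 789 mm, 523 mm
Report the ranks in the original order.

Sorted (descending): 1419, 1362, 1312, 1175, 879, 789, 700, 523, 443
No ties — each value takes its position as its rank.

1, 9, 7, 5, 3, 4, 2, 6, 8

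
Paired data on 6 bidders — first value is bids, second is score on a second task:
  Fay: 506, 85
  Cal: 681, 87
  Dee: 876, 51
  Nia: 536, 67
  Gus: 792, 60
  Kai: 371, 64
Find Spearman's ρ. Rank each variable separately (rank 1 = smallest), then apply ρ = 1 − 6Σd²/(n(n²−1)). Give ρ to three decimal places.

Ranks of variable 1: 2, 4, 6, 3, 5, 1
Ranks of variable 2: 5, 6, 1, 4, 2, 3
d = r₁ − r₂: -3, -2, 5, -1, 3, -2
d²: 9, 4, 25, 1, 9, 4; Σd² = 52
ρ = 1 − 6·52/(6·35) = 1 − 312/210 = -0.486

-0.486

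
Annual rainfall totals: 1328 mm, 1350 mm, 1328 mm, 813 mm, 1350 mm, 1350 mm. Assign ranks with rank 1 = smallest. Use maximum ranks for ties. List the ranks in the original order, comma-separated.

Sorted (ascending): 813, 1328, 1328, 1350, 1350, 1350
The 2 values of 1328 occupy positions 2–3 → each gets rank 3.
The 3 values of 1350 occupy positions 4–6 → each gets rank 6.

3, 6, 3, 1, 6, 6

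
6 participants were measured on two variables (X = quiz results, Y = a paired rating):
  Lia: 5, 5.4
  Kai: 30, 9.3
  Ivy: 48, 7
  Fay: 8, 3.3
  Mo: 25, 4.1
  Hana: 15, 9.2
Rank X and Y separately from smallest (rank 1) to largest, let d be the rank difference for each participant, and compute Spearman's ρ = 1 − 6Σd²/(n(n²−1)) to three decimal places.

Ranks of variable 1: 1, 5, 6, 2, 4, 3
Ranks of variable 2: 3, 6, 4, 1, 2, 5
d = r₁ − r₂: -2, -1, 2, 1, 2, -2
d²: 4, 1, 4, 1, 4, 4; Σd² = 18
ρ = 1 − 6·18/(6·35) = 1 − 108/210 = 0.486

0.486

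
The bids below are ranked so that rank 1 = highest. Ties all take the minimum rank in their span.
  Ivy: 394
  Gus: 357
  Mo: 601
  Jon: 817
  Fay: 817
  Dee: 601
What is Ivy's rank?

5

Sorted (descending): 817, 817, 601, 601, 394, 357
The 2 values of 817 occupy positions 1–2 → each gets rank 1.
The 2 values of 601 occupy positions 3–4 → each gets rank 3.
Ivy has value 394 → rank 5.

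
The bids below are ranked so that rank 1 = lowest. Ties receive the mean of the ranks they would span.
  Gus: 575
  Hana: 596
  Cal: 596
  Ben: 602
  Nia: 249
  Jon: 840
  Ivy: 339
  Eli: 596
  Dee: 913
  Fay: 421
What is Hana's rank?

6

Sorted (ascending): 249, 339, 421, 575, 596, 596, 596, 602, 840, 913
The 3 values of 596 occupy positions 5–7 → average rank 6.
Hana has value 596 → rank 6.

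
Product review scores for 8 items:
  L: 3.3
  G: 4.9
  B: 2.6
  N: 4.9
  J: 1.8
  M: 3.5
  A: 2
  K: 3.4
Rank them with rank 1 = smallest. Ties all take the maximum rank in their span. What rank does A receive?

Sorted (ascending): 1.8, 2, 2.6, 3.3, 3.4, 3.5, 4.9, 4.9
The 2 values of 4.9 occupy positions 7–8 → each gets rank 8.
A has value 2 → rank 2.

2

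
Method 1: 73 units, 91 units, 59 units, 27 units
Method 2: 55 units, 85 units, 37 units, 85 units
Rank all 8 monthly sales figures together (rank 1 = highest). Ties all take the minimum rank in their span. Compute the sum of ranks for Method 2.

Sorted (descending): 91, 85, 85, 73, 59, 55, 37, 27
The 2 values of 85 occupy positions 2–3 → each gets rank 2.
Method 2 values → pooled ranks: 55→6, 85→2, 37→7, 85→2
Rank sum = 6 + 2 + 7 + 2 = 17

17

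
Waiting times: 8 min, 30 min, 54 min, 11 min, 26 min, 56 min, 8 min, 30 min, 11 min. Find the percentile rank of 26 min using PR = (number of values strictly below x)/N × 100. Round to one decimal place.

N = 9.
Strictly below 26: 4. Equal to 26: 1.
PR = 4/9 × 100 = 44.4

44.4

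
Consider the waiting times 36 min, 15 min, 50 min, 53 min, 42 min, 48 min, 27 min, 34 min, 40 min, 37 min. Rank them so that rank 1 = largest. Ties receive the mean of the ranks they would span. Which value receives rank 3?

Sorted (descending): 53, 50, 48, 42, 40, 37, 36, 34, 27, 15
No ties — each value takes its position as its rank.
Rank 3 → value 48.

48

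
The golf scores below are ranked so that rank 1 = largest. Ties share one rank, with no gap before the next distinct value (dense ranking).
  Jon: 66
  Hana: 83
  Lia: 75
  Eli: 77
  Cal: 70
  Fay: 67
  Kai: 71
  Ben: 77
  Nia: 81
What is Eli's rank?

Sorted (descending): 83, 81, 77, 77, 75, 71, 70, 67, 66
The 2 values of 77 share dense rank 3.
Remaining distinct values take the next consecutive integers.
Eli has value 77 → rank 3.

3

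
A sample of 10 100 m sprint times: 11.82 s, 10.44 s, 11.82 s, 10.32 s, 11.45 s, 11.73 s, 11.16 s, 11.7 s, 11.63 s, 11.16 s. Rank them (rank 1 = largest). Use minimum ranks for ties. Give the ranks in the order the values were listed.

1, 9, 1, 10, 6, 3, 7, 4, 5, 7

Sorted (descending): 11.82, 11.82, 11.73, 11.7, 11.63, 11.45, 11.16, 11.16, 10.44, 10.32
The 2 values of 11.82 occupy positions 1–2 → each gets rank 1.
The 2 values of 11.16 occupy positions 7–8 → each gets rank 7.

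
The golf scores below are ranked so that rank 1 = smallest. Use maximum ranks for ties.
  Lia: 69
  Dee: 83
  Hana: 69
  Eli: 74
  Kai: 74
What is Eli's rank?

Sorted (ascending): 69, 69, 74, 74, 83
The 2 values of 69 occupy positions 1–2 → each gets rank 2.
The 2 values of 74 occupy positions 3–4 → each gets rank 4.
Eli has value 74 → rank 4.

4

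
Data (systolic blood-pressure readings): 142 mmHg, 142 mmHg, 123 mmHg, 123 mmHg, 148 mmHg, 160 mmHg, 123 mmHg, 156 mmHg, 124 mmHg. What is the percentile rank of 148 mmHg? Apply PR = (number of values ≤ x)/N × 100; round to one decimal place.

77.8

N = 9.
Strictly below 148: 6. Equal to 148: 1.
PR = 7/9 × 100 = 77.8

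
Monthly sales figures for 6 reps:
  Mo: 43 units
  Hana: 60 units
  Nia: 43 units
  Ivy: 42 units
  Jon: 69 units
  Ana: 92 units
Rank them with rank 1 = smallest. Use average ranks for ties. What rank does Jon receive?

Sorted (ascending): 42, 43, 43, 60, 69, 92
The 2 values of 43 occupy positions 2–3 → average rank (2+3)/2 = 2.5.
Jon has value 69 units → rank 5.

5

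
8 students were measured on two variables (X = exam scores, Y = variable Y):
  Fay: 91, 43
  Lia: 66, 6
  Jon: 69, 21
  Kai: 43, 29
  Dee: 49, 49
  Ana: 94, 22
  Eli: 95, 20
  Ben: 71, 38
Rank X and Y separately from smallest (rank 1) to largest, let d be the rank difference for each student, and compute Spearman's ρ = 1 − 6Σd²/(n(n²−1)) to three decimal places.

-0.238

Ranks of variable 1: 6, 3, 4, 1, 2, 7, 8, 5
Ranks of variable 2: 7, 1, 3, 5, 8, 4, 2, 6
d = r₁ − r₂: -1, 2, 1, -4, -6, 3, 6, -1
d²: 1, 4, 1, 16, 36, 9, 36, 1; Σd² = 104
ρ = 1 − 6·104/(8·63) = 1 − 624/504 = -0.238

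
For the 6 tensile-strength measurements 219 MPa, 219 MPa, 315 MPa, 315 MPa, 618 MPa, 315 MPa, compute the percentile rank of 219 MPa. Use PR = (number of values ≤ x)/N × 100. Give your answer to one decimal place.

N = 6.
Strictly below 219: 0. Equal to 219: 2.
PR = 2/6 × 100 = 33.3

33.3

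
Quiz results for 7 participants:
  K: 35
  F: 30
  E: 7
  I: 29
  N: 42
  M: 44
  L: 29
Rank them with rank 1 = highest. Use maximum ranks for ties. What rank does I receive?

Sorted (descending): 44, 42, 35, 30, 29, 29, 7
The 2 values of 29 occupy positions 5–6 → each gets rank 6.
I has value 29 → rank 6.

6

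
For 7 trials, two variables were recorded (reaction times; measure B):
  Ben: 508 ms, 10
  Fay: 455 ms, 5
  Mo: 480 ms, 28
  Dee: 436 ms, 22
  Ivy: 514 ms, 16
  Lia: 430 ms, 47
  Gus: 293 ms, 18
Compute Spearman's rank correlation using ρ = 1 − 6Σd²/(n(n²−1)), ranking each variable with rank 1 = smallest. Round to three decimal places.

-0.429

Ranks of variable 1: 6, 4, 5, 3, 7, 2, 1
Ranks of variable 2: 2, 1, 6, 5, 3, 7, 4
d = r₁ − r₂: 4, 3, -1, -2, 4, -5, -3
d²: 16, 9, 1, 4, 16, 25, 9; Σd² = 80
ρ = 1 − 6·80/(7·48) = 1 − 480/336 = -0.429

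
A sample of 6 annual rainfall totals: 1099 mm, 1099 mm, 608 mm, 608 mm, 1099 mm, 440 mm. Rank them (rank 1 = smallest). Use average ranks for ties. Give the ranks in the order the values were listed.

Sorted (ascending): 440, 608, 608, 1099, 1099, 1099
The 2 values of 608 occupy positions 2–3 → average rank (2+3)/2 = 2.5.
The 3 values of 1099 occupy positions 4–6 → average rank 5.

5, 5, 2.5, 2.5, 5, 1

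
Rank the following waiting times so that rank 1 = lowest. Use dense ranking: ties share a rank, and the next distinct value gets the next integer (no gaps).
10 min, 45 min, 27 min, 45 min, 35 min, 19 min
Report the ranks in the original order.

1, 5, 3, 5, 4, 2

Sorted (ascending): 10, 19, 27, 35, 45, 45
The 2 values of 45 share dense rank 5.
Remaining distinct values take the next consecutive integers.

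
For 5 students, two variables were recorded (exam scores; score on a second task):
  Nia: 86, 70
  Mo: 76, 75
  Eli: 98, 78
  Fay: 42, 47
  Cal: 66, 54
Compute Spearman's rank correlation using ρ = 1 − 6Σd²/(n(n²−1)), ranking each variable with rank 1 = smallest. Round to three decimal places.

0.900

Ranks of variable 1: 4, 3, 5, 1, 2
Ranks of variable 2: 3, 4, 5, 1, 2
d = r₁ − r₂: 1, -1, 0, 0, 0
d²: 1, 1, 0, 0, 0; Σd² = 2
ρ = 1 − 6·2/(5·24) = 1 − 12/120 = 0.900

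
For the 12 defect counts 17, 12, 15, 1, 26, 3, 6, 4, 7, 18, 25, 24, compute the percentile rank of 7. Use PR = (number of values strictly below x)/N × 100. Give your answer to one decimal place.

33.3

N = 12.
Strictly below 7: 4. Equal to 7: 1.
PR = 4/12 × 100 = 33.3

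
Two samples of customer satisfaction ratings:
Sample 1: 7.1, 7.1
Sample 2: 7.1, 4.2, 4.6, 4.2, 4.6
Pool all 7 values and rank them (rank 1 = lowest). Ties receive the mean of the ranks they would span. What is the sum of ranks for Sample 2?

Sorted (ascending): 4.2, 4.2, 4.6, 4.6, 7.1, 7.1, 7.1
The 2 values of 4.2 occupy positions 1–2 → average rank (1+2)/2 = 1.5.
The 2 values of 4.6 occupy positions 3–4 → average rank (3+4)/2 = 3.5.
The 3 values of 7.1 occupy positions 5–7 → average rank 6.
Sample 2 values → pooled ranks: 7.1→6, 4.2→1.5, 4.6→3.5, 4.2→1.5, 4.6→3.5
Rank sum = 6 + 1.5 + 3.5 + 1.5 + 3.5 = 16

16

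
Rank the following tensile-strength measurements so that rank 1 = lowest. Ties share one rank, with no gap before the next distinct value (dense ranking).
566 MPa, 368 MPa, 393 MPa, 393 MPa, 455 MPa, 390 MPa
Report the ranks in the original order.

Sorted (ascending): 368, 390, 393, 393, 455, 566
The 2 values of 393 share dense rank 3.
Remaining distinct values take the next consecutive integers.

5, 1, 3, 3, 4, 2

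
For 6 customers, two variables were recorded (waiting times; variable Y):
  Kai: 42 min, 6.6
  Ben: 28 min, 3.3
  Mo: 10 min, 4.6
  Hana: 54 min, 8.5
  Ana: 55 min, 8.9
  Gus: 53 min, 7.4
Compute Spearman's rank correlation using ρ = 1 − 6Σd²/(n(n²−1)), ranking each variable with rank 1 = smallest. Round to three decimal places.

0.943

Ranks of variable 1: 3, 2, 1, 5, 6, 4
Ranks of variable 2: 3, 1, 2, 5, 6, 4
d = r₁ − r₂: 0, 1, -1, 0, 0, 0
d²: 0, 1, 1, 0, 0, 0; Σd² = 2
ρ = 1 − 6·2/(6·35) = 1 − 12/210 = 0.943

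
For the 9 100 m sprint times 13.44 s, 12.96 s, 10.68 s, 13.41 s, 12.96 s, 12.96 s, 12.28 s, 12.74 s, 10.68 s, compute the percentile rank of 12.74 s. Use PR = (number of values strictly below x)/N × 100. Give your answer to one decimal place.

N = 9.
Strictly below 12.74: 3. Equal to 12.74: 1.
PR = 3/9 × 100 = 33.3

33.3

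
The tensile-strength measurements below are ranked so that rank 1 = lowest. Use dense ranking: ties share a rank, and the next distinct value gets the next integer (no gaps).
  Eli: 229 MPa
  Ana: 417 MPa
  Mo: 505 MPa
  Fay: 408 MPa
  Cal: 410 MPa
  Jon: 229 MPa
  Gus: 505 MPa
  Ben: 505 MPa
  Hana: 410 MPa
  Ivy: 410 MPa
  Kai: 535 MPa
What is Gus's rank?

Sorted (ascending): 229, 229, 408, 410, 410, 410, 417, 505, 505, 505, 535
The 2 values of 229 share dense rank 1.
The 3 values of 410 share dense rank 3.
The 3 values of 505 share dense rank 5.
Remaining distinct values take the next consecutive integers.
Gus has value 505 MPa → rank 5.

5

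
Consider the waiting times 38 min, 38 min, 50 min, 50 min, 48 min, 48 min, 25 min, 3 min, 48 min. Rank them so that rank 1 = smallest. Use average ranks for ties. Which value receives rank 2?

25

Sorted (ascending): 3, 25, 38, 38, 48, 48, 48, 50, 50
The 2 values of 38 occupy positions 3–4 → average rank (3+4)/2 = 3.5.
The 3 values of 48 occupy positions 5–7 → average rank 6.
The 2 values of 50 occupy positions 8–9 → average rank (8+9)/2 = 8.5.
Rank 2 → value 25.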